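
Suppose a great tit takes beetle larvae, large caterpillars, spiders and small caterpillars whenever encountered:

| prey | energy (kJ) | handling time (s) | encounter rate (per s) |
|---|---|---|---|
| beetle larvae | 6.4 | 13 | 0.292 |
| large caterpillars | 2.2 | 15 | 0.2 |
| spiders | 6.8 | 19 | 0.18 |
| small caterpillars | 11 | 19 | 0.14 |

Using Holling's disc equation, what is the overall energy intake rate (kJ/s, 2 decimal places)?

R = Σλ_iE_i / (1 + Σλ_ih_i)
Numerator: 0.292×6.4 + 0.2×2.2 + 0.18×6.8 + 0.14×11 = 5.073
Denominator: 1 + 0.292×13 + 0.2×15 + 0.18×19 + 0.14×19 = 13.88
R = 5.073/13.88 = 0.3656 kJ/s

0.37 kJ/s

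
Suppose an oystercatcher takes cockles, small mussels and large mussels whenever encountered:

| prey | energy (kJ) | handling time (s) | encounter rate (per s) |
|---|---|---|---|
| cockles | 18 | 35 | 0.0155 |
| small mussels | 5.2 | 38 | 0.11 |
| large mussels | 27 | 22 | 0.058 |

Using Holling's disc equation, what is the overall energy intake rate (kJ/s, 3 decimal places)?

0.345 kJ/s

R = Σλ_iE_i / (1 + Σλ_ih_i)
Numerator: 0.0155×18 + 0.11×5.2 + 0.058×27 = 2.417
Denominator: 1 + 0.0155×35 + 0.11×38 + 0.058×22 = 6.998
R = 2.417/6.998 = 0.3454 kJ/s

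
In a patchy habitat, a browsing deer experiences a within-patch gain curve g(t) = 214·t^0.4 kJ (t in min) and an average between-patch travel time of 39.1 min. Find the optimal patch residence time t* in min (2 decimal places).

Optimal t* satisfies g'(t*) = g(t*)/(T + t*).
g'(t) = 0.4·214·t^-0.6. Setting 0.4·214·t^-0.6 = 214·t^0.4/(39.1+t) gives 0.4(39.1+t) = t, so 0.60·t = 0.4×39.1.
t* = 0.4×39.1/0.60 = 26.07 min.

26.07 min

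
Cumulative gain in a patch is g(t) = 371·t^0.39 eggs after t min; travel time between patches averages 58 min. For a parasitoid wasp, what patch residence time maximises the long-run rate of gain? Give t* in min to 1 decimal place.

37.1 min

Optimal t* satisfies g'(t*) = g(t*)/(T + t*).
g'(t) = 0.39·371·t^-0.61. Setting 0.39·371·t^-0.61 = 371·t^0.39/(58+t) gives 0.39(58+t) = t, so 0.61·t = 0.39×58.
t* = 0.39×58/0.61 = 37.08 min.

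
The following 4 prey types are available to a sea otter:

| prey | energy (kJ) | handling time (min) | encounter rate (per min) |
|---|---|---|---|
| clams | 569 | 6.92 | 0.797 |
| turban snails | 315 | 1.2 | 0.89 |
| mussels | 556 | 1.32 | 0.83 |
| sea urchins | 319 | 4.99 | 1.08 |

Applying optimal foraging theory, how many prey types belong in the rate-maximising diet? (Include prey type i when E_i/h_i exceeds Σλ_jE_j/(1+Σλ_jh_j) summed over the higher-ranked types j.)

E/h in descending order: mussels 421, turban snails 262, clams 82.2, sea urchins 63.9 kJ/min. The optimal diet is the largest prefix of this list for which every included type satisfies E_i/h_i > R on the types above it.
Rate on top 1: 220.2. turban snails: 262 > 220.2 → include.
Rate on top 2: 234.5. clams: 82.2 < 234.5 → exclude; stop.
Optimal diet: mussels, turban snails — 2 of 4 types.

2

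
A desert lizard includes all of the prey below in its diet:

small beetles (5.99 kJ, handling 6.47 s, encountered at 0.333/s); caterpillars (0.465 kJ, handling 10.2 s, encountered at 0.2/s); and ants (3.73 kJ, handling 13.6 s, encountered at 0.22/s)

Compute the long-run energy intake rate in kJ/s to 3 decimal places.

Energy encountered per unit search time: 0.333×5.99 + 0.2×0.465 + 0.22×3.73 = 2.908 kJ/s.
Handling time per unit search time: 0.333×6.47 + 0.2×10.2 + 0.22×13.6 = 7.187.
Rate = 2.908/(1 + 7.187) = 0.3553 kJ/s.

0.355 kJ/s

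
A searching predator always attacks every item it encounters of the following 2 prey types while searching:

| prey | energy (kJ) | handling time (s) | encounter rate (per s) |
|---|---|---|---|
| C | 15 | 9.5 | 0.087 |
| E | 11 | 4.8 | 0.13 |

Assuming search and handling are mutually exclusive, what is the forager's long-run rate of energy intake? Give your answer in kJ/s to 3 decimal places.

1.116 kJ/s

R = Σλ_iE_i / (1 + Σλ_ih_i)
Numerator: 0.087×15 + 0.13×11 = 2.735
Denominator: 1 + 0.087×9.5 + 0.13×4.8 = 2.45
R = 2.735/2.45 = 1.116 kJ/s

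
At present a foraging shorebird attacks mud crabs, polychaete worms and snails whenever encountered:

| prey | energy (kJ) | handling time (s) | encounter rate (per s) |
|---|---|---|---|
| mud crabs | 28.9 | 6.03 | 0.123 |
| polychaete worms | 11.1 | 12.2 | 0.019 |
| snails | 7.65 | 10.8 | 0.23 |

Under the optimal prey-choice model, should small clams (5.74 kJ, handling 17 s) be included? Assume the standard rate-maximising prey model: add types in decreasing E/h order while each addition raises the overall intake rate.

Intake rate on the current diet: R = (0.123×28.9 + 0.019×11.1 + 0.23×7.65) / (1 + 0.123×6.03 + 0.019×12.2 + 0.23×10.8) = 5.525/4.457 = 1.24 kJ/s.
Profitability of small clams: 5.74/17 = 0.3376 kJ/s.
0.3376 < 1.24, so adding small clams would lower the average — exclude it.

No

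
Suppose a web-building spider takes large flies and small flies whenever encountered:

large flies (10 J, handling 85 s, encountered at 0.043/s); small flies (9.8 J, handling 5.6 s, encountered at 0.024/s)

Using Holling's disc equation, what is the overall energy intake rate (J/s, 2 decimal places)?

Energy encountered per unit search time: 0.043×10 + 0.024×9.8 = 0.6652 J/s.
Handling time per unit search time: 0.043×85 + 0.024×5.6 = 3.789.
Rate = 0.6652/(1 + 3.789) = 0.1389 J/s.

0.14 J/s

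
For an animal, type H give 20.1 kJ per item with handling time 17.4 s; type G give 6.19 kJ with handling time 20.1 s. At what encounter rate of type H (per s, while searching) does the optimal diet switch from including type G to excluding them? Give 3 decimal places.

At the threshold, the rate on type H alone equals the profitability of type G: λ·20.1/(1 + λ·17.4) = 6.19/20.1 = 0.308.
Rearranging, λ(20.1 − 0.308×17.4) = 0.308, so λ = 0.308/14.74 = 0.02089 per s.

0.021 per s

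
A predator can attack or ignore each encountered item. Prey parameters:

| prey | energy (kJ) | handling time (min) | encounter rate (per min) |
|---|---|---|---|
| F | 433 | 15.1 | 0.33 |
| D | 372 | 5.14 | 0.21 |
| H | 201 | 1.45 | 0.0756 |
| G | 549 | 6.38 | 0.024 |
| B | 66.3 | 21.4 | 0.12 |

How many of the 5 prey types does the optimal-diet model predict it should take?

E/h in descending order: H 139, G 86.1, D 72.4, F 28.7, B 3.1 kJ/min. The optimal diet is the largest prefix of this list for which every included type satisfies E_i/h_i > R on the types above it.
Rate on top 1: 13.69. G: 86.1 > 13.69 → include.
Rate on top 2: 22.47. D: 72.4 > 22.47 → include.
Rate on top 3: 45.47. F: 28.7 < 45.47 → exclude; stop.
Optimal diet: H, G, D — 3 of 5 types.

3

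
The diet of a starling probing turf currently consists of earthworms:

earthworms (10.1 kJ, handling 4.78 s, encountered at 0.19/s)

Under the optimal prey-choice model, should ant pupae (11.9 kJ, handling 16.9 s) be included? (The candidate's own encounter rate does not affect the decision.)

On earthworms alone, R = ΣλE/(1+Σλh) = 1.919/1.908 = 1.006 kJ/s.
Profitability of ant pupae: 11.9/16.9 = 0.7041 kJ/s.
Since 0.7041 < R, time spent handling ant pupae is better spent searching.

No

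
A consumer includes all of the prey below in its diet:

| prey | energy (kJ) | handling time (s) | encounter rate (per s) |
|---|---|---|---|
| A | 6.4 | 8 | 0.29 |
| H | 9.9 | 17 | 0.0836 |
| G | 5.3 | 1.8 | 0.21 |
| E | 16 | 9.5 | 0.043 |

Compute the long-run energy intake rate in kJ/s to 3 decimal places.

0.811 kJ/s

R = (0.29×6.4 + 0.0836×9.9 + 0.21×5.3 + 0.043×16) / (1 + 0.29×8 + 0.0836×17 + 0.21×1.8 + 0.043×9.5) = 4.485/5.528 = 0.8113 kJ/s.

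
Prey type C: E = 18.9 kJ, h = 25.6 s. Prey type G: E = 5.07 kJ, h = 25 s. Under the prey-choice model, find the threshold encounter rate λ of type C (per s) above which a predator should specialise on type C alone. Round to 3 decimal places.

0.015 per s

The zero-one rule: include type G iff E₂/h₂ > λE₁/(1+λh₁). Equality gives the switch point.
λE₁h₂ = E₂ + λE₂h₁ ⇒ λ = E₂/(E₁h₂ − E₂h₁) = 5.07/(472.5 − 129.8) = 0.01479 per s.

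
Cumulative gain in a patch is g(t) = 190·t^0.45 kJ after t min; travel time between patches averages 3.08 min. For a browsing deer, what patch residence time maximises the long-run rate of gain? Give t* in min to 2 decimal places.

By the marginal value theorem, leave when the instantaneous gain rate g'(t) equals the habitat-wide average g(t)/(T + t).
g'(t) = 0.45·190·t^-0.55. Setting 0.45·190·t^-0.55 = 190·t^0.45/(3.08+t) gives 0.45(3.08+t) = t, so 0.55·t = 0.45×3.08.
t* = 0.45×3.08/0.55 = 2.52 min.

2.52 min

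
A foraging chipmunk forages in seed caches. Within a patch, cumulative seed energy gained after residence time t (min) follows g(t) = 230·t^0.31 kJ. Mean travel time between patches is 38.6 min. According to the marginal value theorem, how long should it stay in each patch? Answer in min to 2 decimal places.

By the marginal value theorem, leave when the instantaneous gain rate g'(t) equals the habitat-wide average g(t)/(T + t).
g'(t) = 0.31·230·t^-0.69. Setting 0.31·230·t^-0.69 = 230·t^0.31/(38.6+t) gives 0.31(38.6+t) = t, so 0.69·t = 0.31×38.6.
t* = 0.31×38.6/0.69 = 17.34 min.

17.34 min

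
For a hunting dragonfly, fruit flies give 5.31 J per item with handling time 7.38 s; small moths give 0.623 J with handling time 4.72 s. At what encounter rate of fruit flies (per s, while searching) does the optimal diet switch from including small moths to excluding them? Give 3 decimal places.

The zero-one rule: include small moths iff E₂/h₂ > λE₁/(1+λh₁). Equality gives the switch point.
λE₁h₂ = E₂ + λE₂h₁ ⇒ λ = E₂/(E₁h₂ − E₂h₁) = 0.623/(25.06 − 4.598) = 0.03044 per s.

0.030 per s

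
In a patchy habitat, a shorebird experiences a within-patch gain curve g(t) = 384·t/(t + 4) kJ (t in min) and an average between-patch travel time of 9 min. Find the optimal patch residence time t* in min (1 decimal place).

6.0 min

By the marginal value theorem, leave when the instantaneous gain rate g'(t) equals the habitat-wide average g(t)/(T + t).
g'(t) = 384·4/(t + 4)². Setting 384·4/(t+4)² = 384t/[(t+4)(9+t)] gives 4(9+t) = t(t+4), so t² = 4×9 = 36.
t* = √36 = 6 min.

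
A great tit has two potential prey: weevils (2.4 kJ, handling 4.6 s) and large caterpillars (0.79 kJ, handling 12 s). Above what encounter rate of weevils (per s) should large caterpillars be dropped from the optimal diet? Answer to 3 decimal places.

The zero-one rule: include large caterpillars iff E₂/h₂ > λE₁/(1+λh₁). Equality gives the switch point.
λE₁h₂ = E₂ + λE₂h₁ ⇒ λ = E₂/(E₁h₂ − E₂h₁) = 0.79/(28.8 − 3.634) = 0.03139 per s.

0.031 per s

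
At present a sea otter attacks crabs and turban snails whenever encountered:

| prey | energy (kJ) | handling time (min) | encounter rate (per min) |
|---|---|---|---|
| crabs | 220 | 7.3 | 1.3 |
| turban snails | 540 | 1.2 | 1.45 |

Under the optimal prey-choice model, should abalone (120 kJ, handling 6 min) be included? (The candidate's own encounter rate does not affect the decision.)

Intake rate on the current diet: R = (1.3×220 + 1.45×540) / (1 + 1.3×7.3 + 1.45×1.2) = 1069/12.23 = 87.41 kJ/min.
abalone: E/h = 120/6 = 20 kJ/min.
Since 20 < R, time spent handling abalone is better spent searching.

No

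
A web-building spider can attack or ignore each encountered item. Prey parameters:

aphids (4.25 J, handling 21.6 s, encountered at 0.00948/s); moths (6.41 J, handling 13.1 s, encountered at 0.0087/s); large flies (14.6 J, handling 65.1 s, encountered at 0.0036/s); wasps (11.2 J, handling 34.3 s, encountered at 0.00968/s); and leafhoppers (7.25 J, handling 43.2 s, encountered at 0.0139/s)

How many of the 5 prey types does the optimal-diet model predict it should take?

5

Profitabilities (E/h, J/s): moths 0.489, wasps 0.327, large flies 0.224, aphids 0.197, leafhoppers 0.168. Add prey in this order while the next type's profitability exceeds the intake rate on those already taken.
Rate on top 1: 0.05006. wasps: 0.327 > 0.05006 → include.
Rate on top 2: 0.1135. large flies: 0.224 > 0.1135 → include.
Rate on top 3: 0.129. aphids: 0.197 > 0.129 → include.
Rate on top 4: 0.1363. leafhoppers: 0.168 > 0.1363 → include.
Optimal diet: moths, wasps, large flies, aphids, leafhoppers — 5 of 5 types.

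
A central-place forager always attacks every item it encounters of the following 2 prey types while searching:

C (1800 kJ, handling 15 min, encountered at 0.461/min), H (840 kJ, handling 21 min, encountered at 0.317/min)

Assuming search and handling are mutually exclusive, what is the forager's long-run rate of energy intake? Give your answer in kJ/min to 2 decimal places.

75.22 kJ/min

R = Σλ_iE_i / (1 + Σλ_ih_i)
Numerator: 0.461×1800 + 0.317×840 = 1096
Denominator: 1 + 0.461×15 + 0.317×21 = 14.57
R = 1096/14.57 = 75.22 kJ/min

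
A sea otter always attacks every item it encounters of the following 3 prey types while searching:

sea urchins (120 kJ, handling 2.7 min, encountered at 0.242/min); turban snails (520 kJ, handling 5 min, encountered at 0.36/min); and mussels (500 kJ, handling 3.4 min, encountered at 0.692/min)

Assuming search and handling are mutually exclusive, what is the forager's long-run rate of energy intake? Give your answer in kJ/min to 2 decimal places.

96.83 kJ/min

Energy encountered per unit search time: 0.242×120 + 0.36×520 + 0.692×500 = 562.2 kJ/min.
Handling time per unit search time: 0.242×2.7 + 0.36×5 + 0.692×3.4 = 4.806.
Rate = 562.2/(1 + 4.806) = 96.83 kJ/min.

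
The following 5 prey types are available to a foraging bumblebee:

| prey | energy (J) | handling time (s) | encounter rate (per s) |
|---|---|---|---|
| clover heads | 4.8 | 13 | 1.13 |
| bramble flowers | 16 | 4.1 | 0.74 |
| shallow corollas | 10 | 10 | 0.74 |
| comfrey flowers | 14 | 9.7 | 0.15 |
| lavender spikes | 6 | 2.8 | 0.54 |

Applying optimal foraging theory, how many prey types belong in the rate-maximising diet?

1

Profitabilities (E/h, J/s): bramble flowers 3.9, lavender spikes 2.14, comfrey flowers 1.44, shallow corollas 1, clover heads 0.369. Add prey in this order while the next type's profitability exceeds the intake rate on those already taken.
Rate on top 1: 2.935. lavender spikes: 2.14 < 2.935 → exclude; stop.
Optimal diet: bramble flowers — 1 of 5 types.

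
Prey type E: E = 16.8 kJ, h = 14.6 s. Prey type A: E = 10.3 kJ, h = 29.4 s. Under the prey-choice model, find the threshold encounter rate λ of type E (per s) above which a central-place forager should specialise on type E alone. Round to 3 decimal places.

At the threshold, the rate on type E alone equals the profitability of type A: λ·16.8/(1 + λ·14.6) = 10.3/29.4 = 0.3503.
Rearranging, λ(16.8 − 0.3503×14.6) = 0.3503, so λ = 0.3503/11.69 = 0.02998 per s.

0.030 per s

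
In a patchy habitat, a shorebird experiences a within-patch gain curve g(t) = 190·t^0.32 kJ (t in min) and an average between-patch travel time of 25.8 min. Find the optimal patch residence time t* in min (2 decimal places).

12.14 min

Maximise g(t)/(T+t): set derivative to zero → g'(t)(T+t) = g(t).
g'(t) = 0.32·190·t^-0.68. Setting 0.32·190·t^-0.68 = 190·t^0.32/(25.8+t) gives 0.32(25.8+t) = t, so 0.68·t = 0.32×25.8.
t* = 0.32×25.8/0.68 = 12.14 min.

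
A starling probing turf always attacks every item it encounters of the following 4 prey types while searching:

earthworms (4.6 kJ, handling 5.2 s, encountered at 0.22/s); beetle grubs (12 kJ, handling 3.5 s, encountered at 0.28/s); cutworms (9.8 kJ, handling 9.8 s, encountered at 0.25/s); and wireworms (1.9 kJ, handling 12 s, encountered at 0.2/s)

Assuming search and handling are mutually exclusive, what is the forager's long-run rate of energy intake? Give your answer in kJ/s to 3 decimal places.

0.903 kJ/s

R = Σλ_iE_i / (1 + Σλ_ih_i)
Numerator: 0.22×4.6 + 0.28×12 + 0.25×9.8 + 0.2×1.9 = 7.202
Denominator: 1 + 0.22×5.2 + 0.28×3.5 + 0.25×9.8 + 0.2×12 = 7.974
R = 7.202/7.974 = 0.9032 kJ/s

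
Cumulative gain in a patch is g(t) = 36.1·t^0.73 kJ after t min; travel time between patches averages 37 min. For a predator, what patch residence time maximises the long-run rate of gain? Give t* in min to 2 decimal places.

100.04 min

Optimal t* satisfies g'(t*) = g(t*)/(T + t*).
g'(t) = 0.73·36.1·t^-0.27. Setting 0.73·36.1·t^-0.27 = 36.1·t^0.73/(37+t) gives 0.73(37+t) = t, so 0.27·t = 0.73×37.
t* = 0.73×37/0.27 = 100 min.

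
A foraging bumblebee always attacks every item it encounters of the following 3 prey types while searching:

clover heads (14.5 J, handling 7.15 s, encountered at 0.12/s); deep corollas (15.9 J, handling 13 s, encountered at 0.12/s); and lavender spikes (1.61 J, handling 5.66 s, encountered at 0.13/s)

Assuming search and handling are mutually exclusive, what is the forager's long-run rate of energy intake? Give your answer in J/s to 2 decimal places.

0.93 J/s

R = Σλ_iE_i / (1 + Σλ_ih_i)
Numerator: 0.12×14.5 + 0.12×15.9 + 0.13×1.61 = 3.857
Denominator: 1 + 0.12×7.15 + 0.12×13 + 0.13×5.66 = 4.154
R = 3.857/4.154 = 0.9286 J/s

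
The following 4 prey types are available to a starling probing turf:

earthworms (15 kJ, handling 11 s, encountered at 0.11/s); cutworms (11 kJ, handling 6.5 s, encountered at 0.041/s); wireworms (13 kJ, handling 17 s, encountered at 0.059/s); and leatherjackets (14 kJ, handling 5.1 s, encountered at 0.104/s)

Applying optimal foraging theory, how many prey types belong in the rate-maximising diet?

E/h in descending order: leatherjackets 2.75, cutworms 1.69, earthworms 1.36, wireworms 0.765 kJ/s. The optimal diet is the largest prefix of this list for which every included type satisfies E_i/h_i > R on the types above it.
Rate on top 1: 0.9514. cutworms: 1.69 > 0.9514 → include.
Rate on top 2: 1.061. earthworms: 1.36 > 1.061 → include.
Rate on top 3: 1.183. wireworms: 0.765 < 1.183 → exclude; stop.
Optimal diet: leatherjackets, cutworms, earthworms — 3 of 4 types.

3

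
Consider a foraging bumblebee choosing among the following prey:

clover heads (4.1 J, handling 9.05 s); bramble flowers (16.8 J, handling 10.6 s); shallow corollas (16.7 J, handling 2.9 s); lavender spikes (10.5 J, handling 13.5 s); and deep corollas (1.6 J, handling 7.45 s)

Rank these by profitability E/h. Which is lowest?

In descending order of E/h:
shallow corollas: 16.7/2.9 = 5.76 J/s
bramble flowers: 16.8/10.6 = 1.58 J/s
lavender spikes: 10.5/13.5 = 0.778 J/s
clover heads: 4.1/9.05 = 0.453 J/s
deep corollas: 1.6/7.45 = 0.215 J/s

deep corollas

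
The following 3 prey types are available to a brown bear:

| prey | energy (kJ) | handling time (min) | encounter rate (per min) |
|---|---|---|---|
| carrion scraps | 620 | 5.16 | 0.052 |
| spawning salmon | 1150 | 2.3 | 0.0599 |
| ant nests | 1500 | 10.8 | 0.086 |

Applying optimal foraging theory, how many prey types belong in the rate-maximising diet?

3

E/h in descending order: spawning salmon 500, ant nests 139, carrion scraps 120 kJ/min. The optimal diet is the largest prefix of this list for which every included type satisfies E_i/h_i > R on the types above it.
Rate on top 1: 60.54. ant nests: 139 > 60.54 → include.
Rate on top 2: 95.76. carrion scraps: 120 > 95.76 → include.
Optimal diet: spawning salmon, ant nests, carrion scraps — 3 of 3 types.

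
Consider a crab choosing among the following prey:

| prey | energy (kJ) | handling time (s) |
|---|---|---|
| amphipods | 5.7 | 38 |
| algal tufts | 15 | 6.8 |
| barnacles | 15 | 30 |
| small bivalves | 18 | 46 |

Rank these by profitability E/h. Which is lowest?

Profitability E/h (kJ/s): amphipods = 5.7/38 = 0.15, algal tufts = 15/6.8 = 2.21, barnacles = 15/30 = 0.5, small bivalves = 18/46 = 0.391.
Ranked: algal tufts > barnacles > small bivalves > amphipods.

amphipods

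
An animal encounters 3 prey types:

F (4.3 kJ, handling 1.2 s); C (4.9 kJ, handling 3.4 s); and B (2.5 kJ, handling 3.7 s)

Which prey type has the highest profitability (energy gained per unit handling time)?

F

Profitability E/h (kJ/s): F = 4.3/1.2 = 3.58, C = 4.9/3.4 = 1.44, B = 2.5/3.7 = 0.676.
Ranked: F > C > B.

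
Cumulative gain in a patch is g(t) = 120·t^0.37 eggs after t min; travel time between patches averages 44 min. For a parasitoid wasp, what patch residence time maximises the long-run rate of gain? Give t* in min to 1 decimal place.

Maximise g(t)/(T+t): set derivative to zero → g'(t)(T+t) = g(t).
g'(t) = 0.37·120·t^-0.63. Setting 0.37·120·t^-0.63 = 120·t^0.37/(44+t) gives 0.37(44+t) = t, so 0.63·t = 0.37×44.
t* = 0.37×44/0.63 = 25.84 min.

25.8 min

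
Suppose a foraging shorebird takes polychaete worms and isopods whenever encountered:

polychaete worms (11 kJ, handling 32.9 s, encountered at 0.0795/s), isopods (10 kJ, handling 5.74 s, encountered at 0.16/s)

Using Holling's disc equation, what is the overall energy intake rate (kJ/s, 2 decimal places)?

0.55 kJ/s

Energy encountered per unit search time: 0.0795×11 + 0.16×10 = 2.474 kJ/s.
Handling time per unit search time: 0.0795×32.9 + 0.16×5.74 = 3.534.
Rate = 2.474/(1 + 3.534) = 0.5458 kJ/s.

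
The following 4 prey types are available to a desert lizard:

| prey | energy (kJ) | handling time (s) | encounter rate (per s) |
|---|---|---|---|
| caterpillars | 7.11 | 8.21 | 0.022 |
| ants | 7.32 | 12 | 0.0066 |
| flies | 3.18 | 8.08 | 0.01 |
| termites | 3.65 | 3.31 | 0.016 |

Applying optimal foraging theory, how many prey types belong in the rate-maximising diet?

4

E/h in descending order: termites 1.1, caterpillars 0.866, ants 0.61, flies 0.394 kJ/s. The optimal diet is the largest prefix of this list for which every included type satisfies E_i/h_i > R on the types above it.
Rate on top 1: 0.05546. caterpillars: 0.866 > 0.05546 → include.
Rate on top 2: 0.1741. ants: 0.61 > 0.1741 → include.
Rate on top 3: 0.2004. flies: 0.394 > 0.2004 → include.
Optimal diet: termites, caterpillars, ants, flies — 4 of 4 types.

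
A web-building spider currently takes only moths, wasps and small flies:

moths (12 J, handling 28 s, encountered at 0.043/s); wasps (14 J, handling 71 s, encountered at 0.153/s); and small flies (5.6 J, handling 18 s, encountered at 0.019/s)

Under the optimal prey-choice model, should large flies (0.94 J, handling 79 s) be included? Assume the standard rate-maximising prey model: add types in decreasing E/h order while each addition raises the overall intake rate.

No

Intake rate on the current diet: R = (0.043×12 + 0.153×14 + 0.019×5.6) / (1 + 0.043×28 + 0.153×71 + 0.019×18) = 2.764/13.41 = 0.2062 J/s.
Profitability of large flies: 0.94/79 = 0.0119 J/s.
0.0119 < 0.2062, so adding large flies would lower the average — exclude it.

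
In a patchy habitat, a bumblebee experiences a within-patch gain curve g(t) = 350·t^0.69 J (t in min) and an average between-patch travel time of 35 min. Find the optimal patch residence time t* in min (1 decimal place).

By the marginal value theorem, leave when the instantaneous gain rate g'(t) equals the habitat-wide average g(t)/(T + t).
g'(t) = 0.69·350·t^-0.31. Setting 0.69·350·t^-0.31 = 350·t^0.69/(35+t) gives 0.69(35+t) = t, so 0.31·t = 0.69×35.
t* = 0.69×35/0.31 = 77.9 min.

77.9 min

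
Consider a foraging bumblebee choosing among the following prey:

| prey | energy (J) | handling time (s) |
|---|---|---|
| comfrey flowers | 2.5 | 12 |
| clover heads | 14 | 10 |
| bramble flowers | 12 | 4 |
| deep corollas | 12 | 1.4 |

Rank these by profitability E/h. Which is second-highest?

In descending order of E/h:
deep corollas: 12/1.4 = 8.57 J/s
bramble flowers: 12/4 = 3 J/s
clover heads: 14/10 = 1.4 J/s
comfrey flowers: 2.5/12 = 0.208 J/s

bramble flowers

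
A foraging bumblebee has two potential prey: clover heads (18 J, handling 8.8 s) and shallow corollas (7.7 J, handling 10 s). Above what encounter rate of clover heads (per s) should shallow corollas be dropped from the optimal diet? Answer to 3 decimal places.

Drop shallow corollas once their profitability E₂/h₂ falls below the rate achievable on clover heads alone: E₂/h₂ = λE₁/(1 + λh₁).
Solve for λ: λE₁h₂ = E₂(1 + λh₁) → λ(E₁h₂ − E₂h₁) = E₂ → λ = E₂/(E₁h₂ − E₂h₁).
λ = 7.7/(18×10 − 7.7×8.8) = 7.7/112.2 = 0.0686 per s.

0.069 per s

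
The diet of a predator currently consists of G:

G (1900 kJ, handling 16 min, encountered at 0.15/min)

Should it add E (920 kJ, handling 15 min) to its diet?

On G alone, R = ΣλE/(1+Σλh) = 285/3.4 = 83.82 kJ/min.
E: E/h = 920/15 = 61.33 kJ/min.
Since 61.33 < R, time spent handling E is better spent searching.

No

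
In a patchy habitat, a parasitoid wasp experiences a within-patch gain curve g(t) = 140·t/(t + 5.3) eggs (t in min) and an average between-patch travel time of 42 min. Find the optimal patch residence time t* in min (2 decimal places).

By the marginal value theorem, leave when the instantaneous gain rate g'(t) equals the habitat-wide average g(t)/(T + t).
g'(t) = 140·5.3/(t + 5.3)². Setting 140·5.3/(t+5.3)² = 140t/[(t+5.3)(42+t)] gives 5.3(42+t) = t(t+5.3), so t² = 5.3×42 = 222.6.
t* = √222.6 = 14.92 min.

14.92 min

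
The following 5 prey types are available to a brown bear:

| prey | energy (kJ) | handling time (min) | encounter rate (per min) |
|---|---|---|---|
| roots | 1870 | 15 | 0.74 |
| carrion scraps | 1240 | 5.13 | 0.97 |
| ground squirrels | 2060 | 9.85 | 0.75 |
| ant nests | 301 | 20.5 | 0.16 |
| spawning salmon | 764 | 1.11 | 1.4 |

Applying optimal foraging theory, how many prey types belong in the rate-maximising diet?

E/h in descending order: spawning salmon 688, carrion scraps 242, ground squirrels 209, roots 125, ant nests 14.7 kJ/min. The optimal diet is the largest prefix of this list for which every included type satisfies E_i/h_i > R on the types above it.
Rate on top 1: 418.8. carrion scraps: 242 < 418.8 → exclude; stop.
Optimal diet: spawning salmon — 1 of 5 types.

1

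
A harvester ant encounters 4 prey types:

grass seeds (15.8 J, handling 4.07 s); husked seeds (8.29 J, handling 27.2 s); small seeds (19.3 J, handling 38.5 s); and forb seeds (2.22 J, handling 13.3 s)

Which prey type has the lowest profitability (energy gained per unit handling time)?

forb seeds

In descending order of E/h:
grass seeds: 15.8/4.07 = 3.88 J/s
small seeds: 19.3/38.5 = 0.501 J/s
husked seeds: 8.29/27.2 = 0.305 J/s
forb seeds: 2.22/13.3 = 0.167 J/s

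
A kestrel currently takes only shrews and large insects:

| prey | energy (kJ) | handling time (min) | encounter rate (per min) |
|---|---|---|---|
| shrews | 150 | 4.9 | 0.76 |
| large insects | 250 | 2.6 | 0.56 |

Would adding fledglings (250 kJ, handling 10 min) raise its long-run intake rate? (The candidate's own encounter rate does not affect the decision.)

On shrews and large insects alone, R = ΣλE/(1+Σλh) = 254/6.18 = 41.1 kJ/min.
fledglings: E/h = 250/10 = 25 kJ/min.
25 < 41.1, so adding fledglings would lower the average — exclude it.

No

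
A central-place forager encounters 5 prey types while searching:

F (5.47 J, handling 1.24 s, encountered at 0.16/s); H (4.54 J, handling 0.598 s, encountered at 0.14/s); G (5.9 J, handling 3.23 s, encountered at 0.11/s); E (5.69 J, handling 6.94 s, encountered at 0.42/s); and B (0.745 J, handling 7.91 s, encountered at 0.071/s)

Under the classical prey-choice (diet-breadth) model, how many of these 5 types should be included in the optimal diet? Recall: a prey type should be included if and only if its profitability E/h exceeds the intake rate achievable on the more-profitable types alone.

3

Profitabilities (E/h, J/s): H 7.59, F 4.41, G 1.83, E 0.82, B 0.0942. Add prey in this order while the next type's profitability exceeds the intake rate on those already taken.
Rate on top 1: 0.5865. F: 4.41 > 0.5865 → include.
Rate on top 2: 1.178. G: 1.83 > 1.178 → include.
Rate on top 3: 1.319. E: 0.82 < 1.319 → exclude; stop.
Optimal diet: H, F, G — 3 of 5 types.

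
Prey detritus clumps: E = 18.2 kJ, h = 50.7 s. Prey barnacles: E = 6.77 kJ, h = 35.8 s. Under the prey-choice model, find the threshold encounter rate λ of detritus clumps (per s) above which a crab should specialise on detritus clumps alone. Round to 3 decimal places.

Drop barnacles once their profitability E₂/h₂ falls below the rate achievable on detritus clumps alone: E₂/h₂ = λE₁/(1 + λh₁).
Solve for λ: λE₁h₂ = E₂(1 + λh₁) → λ(E₁h₂ − E₂h₁) = E₂ → λ = E₂/(E₁h₂ − E₂h₁).
λ = 6.77/(18.2×35.8 − 6.77×50.7) = 6.77/308.3 = 0.02196 per s.

0.022 per s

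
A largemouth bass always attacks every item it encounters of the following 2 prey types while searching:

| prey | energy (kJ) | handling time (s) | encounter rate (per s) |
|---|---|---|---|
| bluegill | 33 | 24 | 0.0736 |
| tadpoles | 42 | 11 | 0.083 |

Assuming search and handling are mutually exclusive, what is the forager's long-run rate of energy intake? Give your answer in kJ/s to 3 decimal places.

1.608 kJ/s

Energy encountered per unit search time: 0.0736×33 + 0.083×42 = 5.915 kJ/s.
Handling time per unit search time: 0.0736×24 + 0.083×11 = 2.679.
Rate = 5.915/(1 + 2.679) = 1.608 kJ/s.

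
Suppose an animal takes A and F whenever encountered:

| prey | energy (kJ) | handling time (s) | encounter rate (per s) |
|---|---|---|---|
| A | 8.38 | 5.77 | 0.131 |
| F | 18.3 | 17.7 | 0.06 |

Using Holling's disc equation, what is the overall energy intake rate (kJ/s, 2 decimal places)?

0.78 kJ/s

R = (0.131×8.38 + 0.06×18.3) / (1 + 0.131×5.77 + 0.06×17.7) = 2.196/2.818 = 0.7792 kJ/s.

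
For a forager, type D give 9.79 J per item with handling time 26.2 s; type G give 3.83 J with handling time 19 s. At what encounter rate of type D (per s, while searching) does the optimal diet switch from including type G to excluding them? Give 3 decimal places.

At the threshold, the rate on type D alone equals the profitability of type G: λ·9.79/(1 + λ·26.2) = 3.83/19 = 0.2016.
Rearranging, λ(9.79 − 0.2016×26.2) = 0.2016, so λ = 0.2016/4.509 = 0.04471 per s.

0.045 per s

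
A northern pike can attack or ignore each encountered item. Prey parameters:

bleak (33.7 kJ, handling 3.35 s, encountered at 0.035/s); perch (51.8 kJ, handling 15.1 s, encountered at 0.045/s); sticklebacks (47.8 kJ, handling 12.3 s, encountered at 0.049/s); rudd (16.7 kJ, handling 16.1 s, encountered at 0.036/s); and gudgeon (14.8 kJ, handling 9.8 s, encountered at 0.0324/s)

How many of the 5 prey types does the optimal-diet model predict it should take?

3

Profitabilities (E/h, kJ/s): bleak 10.1, sticklebacks 3.89, perch 3.43, gudgeon 1.51, rudd 1.04. Add prey in this order while the next type's profitability exceeds the intake rate on those already taken.
Rate on top 1: 1.056. sticklebacks: 3.89 > 1.056 → include.
Rate on top 2: 2.048. perch: 3.43 > 2.048 → include.
Rate on top 3: 2.439. gudgeon: 1.51 < 2.439 → exclude; stop.
Optimal diet: bleak, sticklebacks, perch — 3 of 5 types.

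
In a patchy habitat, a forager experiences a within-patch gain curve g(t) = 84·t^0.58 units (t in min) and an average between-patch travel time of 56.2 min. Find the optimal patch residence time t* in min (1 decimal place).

77.6 min

By the marginal value theorem, leave when the instantaneous gain rate g'(t) equals the habitat-wide average g(t)/(T + t).
g'(t) = 0.58·84·t^-0.42. Setting 0.58·84·t^-0.42 = 84·t^0.58/(56.2+t) gives 0.58(56.2+t) = t, so 0.42·t = 0.58×56.2.
t* = 0.58×56.2/0.42 = 77.61 min.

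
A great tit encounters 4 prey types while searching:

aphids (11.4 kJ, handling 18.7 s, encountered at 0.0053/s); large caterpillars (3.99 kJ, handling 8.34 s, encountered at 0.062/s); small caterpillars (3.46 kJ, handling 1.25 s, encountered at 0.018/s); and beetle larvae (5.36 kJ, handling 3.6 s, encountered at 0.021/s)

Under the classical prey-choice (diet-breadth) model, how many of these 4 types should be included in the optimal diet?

4

E/h in descending order: small caterpillars 2.77, beetle larvae 1.49, aphids 0.61, large caterpillars 0.478 kJ/s. The optimal diet is the largest prefix of this list for which every included type satisfies E_i/h_i > R on the types above it.
Rate on top 1: 0.06091. beetle larvae: 1.49 > 0.06091 → include.
Rate on top 2: 0.1592. aphids: 0.61 > 0.1592 → include.
Rate on top 3: 0.1965. large caterpillars: 0.478 > 0.1965 → include.
Optimal diet: small caterpillars, beetle larvae, aphids, large caterpillars — 4 of 4 types.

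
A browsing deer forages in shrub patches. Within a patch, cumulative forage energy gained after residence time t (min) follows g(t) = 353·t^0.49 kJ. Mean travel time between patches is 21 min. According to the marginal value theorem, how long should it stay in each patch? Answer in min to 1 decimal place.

Optimal t* satisfies g'(t*) = g(t*)/(T + t*).
g'(t) = 0.49·353·t^-0.51. Setting 0.49·353·t^-0.51 = 353·t^0.49/(21+t) gives 0.49(21+t) = t, so 0.51·t = 0.49×21.
t* = 0.49×21/0.51 = 20.18 min.

20.2 min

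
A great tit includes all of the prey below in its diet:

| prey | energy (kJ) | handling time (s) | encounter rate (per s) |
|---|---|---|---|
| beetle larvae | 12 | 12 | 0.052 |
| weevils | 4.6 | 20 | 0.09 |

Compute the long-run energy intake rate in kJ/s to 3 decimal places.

R = Σλ_iE_i / (1 + Σλ_ih_i)
Numerator: 0.052×12 + 0.09×4.6 = 1.038
Denominator: 1 + 0.052×12 + 0.09×20 = 3.424
R = 1.038/3.424 = 0.3032 kJ/s

0.303 kJ/s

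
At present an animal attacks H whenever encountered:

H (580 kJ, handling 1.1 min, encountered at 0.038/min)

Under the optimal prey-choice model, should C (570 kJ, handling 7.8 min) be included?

Intake rate on the current diet: R = (0.038×580) / (1 + 0.038×1.1) = 22.04/1.042 = 21.16 kJ/min.
Profitability of C: 570/7.8 = 73.08 kJ/min.
Since 73.08 > R, including C increases the long-run rate.

Yes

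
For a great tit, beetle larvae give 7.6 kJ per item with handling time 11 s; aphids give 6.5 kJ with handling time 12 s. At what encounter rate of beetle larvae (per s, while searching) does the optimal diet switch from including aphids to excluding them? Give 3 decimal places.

At the threshold, the rate on beetle larvae alone equals the profitability of aphids: λ·7.6/(1 + λ·11) = 6.5/12 = 0.5417.
Rearranging, λ(7.6 − 0.5417×11) = 0.5417, so λ = 0.5417/1.642 = 0.3299 per s.

0.330 per s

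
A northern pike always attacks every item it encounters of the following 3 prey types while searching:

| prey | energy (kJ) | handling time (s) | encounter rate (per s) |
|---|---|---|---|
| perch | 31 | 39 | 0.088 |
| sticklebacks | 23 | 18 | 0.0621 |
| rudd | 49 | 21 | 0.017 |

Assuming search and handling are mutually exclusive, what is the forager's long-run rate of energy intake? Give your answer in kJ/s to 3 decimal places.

R = (0.088×31 + 0.0621×23 + 0.017×49) / (1 + 0.088×39 + 0.0621×18 + 0.017×21) = 4.989/5.907 = 0.8447 kJ/s.

0.845 kJ/s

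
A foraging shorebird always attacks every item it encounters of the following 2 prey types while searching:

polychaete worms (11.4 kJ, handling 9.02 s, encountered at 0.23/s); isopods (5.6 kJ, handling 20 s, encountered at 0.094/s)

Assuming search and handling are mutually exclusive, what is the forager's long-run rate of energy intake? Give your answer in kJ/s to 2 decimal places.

0.64 kJ/s

R = (0.23×11.4 + 0.094×5.6) / (1 + 0.23×9.02 + 0.094×20) = 3.148/4.955 = 0.6354 kJ/s.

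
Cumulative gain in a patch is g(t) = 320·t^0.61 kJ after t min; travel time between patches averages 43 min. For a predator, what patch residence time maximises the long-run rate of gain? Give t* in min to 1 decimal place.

Maximise g(t)/(T+t): set derivative to zero → g'(t)(T+t) = g(t).
g'(t) = 0.61·320·t^-0.39. Setting 0.61·320·t^-0.39 = 320·t^0.61/(43+t) gives 0.61(43+t) = t, so 0.39·t = 0.61×43.
t* = 0.61×43/0.39 = 67.26 min.

67.3 min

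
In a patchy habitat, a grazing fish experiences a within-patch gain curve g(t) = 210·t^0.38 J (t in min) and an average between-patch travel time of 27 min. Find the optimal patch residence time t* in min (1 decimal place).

By the marginal value theorem, leave when the instantaneous gain rate g'(t) equals the habitat-wide average g(t)/(T + t).
g'(t) = 0.38·210·t^-0.62. Setting 0.38·210·t^-0.62 = 210·t^0.38/(27+t) gives 0.38(27+t) = t, so 0.62·t = 0.38×27.
t* = 0.38×27/0.62 = 16.55 min.

16.5 min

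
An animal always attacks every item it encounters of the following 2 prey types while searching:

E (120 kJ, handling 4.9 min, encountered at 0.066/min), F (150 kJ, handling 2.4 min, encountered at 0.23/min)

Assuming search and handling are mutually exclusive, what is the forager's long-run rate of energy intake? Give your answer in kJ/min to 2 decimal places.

R = (0.066×120 + 0.23×150) / (1 + 0.066×4.9 + 0.23×2.4) = 42.42/1.875 = 22.62 kJ/min.

22.62 kJ/min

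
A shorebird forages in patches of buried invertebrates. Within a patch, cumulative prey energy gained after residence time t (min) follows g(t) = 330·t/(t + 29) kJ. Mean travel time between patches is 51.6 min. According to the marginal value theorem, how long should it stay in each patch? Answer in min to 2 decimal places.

Optimal t* satisfies g'(t*) = g(t*)/(T + t*).
g'(t) = 330·29/(t + 29)². Setting 330·29/(t+29)² = 330t/[(t+29)(51.6+t)] gives 29(51.6+t) = t(t+29), so t² = 29×51.6 = 1496.
t* = √1496 = 38.68 min.

38.68 min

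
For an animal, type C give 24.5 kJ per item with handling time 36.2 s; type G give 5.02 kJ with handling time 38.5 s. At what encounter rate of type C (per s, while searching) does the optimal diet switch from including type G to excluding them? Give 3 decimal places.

At the threshold, the rate on type C alone equals the profitability of type G: λ·24.5/(1 + λ·36.2) = 5.02/38.5 = 0.1304.
Rearranging, λ(24.5 − 0.1304×36.2) = 0.1304, so λ = 0.1304/19.78 = 0.006592 per s.

0.007 per s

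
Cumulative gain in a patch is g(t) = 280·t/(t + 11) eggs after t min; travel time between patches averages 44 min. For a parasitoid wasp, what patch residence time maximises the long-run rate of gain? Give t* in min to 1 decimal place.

22.0 min

Optimal t* satisfies g'(t*) = g(t*)/(T + t*).
g'(t) = 280·11/(t + 11)². Setting 280·11/(t+11)² = 280t/[(t+11)(44+t)] gives 11(44+t) = t(t+11), so t² = 11×44 = 484.
t* = √484 = 22 min.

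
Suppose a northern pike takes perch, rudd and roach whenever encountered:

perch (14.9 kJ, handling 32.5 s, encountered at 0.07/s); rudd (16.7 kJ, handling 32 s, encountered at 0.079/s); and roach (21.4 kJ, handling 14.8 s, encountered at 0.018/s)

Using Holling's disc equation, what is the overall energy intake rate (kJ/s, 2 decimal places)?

Energy encountered per unit search time: 0.07×14.9 + 0.079×16.7 + 0.018×21.4 = 2.748 kJ/s.
Handling time per unit search time: 0.07×32.5 + 0.079×32 + 0.018×14.8 = 5.069.
Rate = 2.748/(1 + 5.069) = 0.4527 kJ/s.

0.45 kJ/s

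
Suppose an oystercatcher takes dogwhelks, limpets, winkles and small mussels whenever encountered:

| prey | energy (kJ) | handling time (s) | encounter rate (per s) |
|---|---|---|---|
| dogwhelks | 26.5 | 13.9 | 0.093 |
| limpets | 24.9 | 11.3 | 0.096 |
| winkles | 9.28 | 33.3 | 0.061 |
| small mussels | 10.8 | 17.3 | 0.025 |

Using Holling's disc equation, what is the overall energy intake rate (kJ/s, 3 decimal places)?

0.974 kJ/s

R = Σλ_iE_i / (1 + Σλ_ih_i)
Numerator: 0.093×26.5 + 0.096×24.9 + 0.061×9.28 + 0.025×10.8 = 5.691
Denominator: 1 + 0.093×13.9 + 0.096×11.3 + 0.061×33.3 + 0.025×17.3 = 5.841
R = 5.691/5.841 = 0.9743 kJ/s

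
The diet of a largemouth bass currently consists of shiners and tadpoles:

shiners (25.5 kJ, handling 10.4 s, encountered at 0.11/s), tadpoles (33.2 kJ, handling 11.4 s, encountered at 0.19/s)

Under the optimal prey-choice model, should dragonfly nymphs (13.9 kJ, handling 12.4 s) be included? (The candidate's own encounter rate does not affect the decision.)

No

On shiners and tadpoles alone, R = ΣλE/(1+Σλh) = 9.113/4.31 = 2.114 kJ/s.
dragonfly nymphs: E/h = 13.9/12.4 = 1.121 kJ/s.
Since 1.121 < R, time spent handling dragonfly nymphs is better spent searching.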